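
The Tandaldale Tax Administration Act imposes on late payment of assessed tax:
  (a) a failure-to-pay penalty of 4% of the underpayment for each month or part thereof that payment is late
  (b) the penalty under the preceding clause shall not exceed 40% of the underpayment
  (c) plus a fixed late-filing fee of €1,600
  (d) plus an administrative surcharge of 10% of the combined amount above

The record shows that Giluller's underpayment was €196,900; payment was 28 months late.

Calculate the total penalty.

Penalty: €88,396

Accrued rate: 4% × 28 = 112%, capped at 40% → 40%
Failure-to-pay penalty: 40% of €196,900 = €78,760
Penalty before surcharge: €78,760 + €1,600 = €80,360
Administrative surcharge: 10% of €80,360 = €8,036
Total penalty: €80,360 + €8,036 = €88,396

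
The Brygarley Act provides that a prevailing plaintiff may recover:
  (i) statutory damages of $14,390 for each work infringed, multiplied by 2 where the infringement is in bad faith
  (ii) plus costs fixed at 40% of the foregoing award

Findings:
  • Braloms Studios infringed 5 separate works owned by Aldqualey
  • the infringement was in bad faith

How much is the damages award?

Statutory damages: 5 × $14,390 = $71,950
Doubled: 2 × $71,950 = $143,900
Costs: 40% of $143,900 = $57,560
Award plus costs: $143,900 + $57,560 = $201,460

$201,460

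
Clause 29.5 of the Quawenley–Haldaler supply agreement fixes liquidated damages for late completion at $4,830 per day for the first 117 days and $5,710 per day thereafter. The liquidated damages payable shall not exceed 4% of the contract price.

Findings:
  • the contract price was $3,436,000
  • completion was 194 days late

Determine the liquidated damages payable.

First 117 days: 117 × $4,830 = $565,110
Remaining days: (194 − 117) × $5,710 = $439,670
Accrued per-day damages: $565,110 + $439,670 = $1,004,780
Cap: 4% of $3,436,000 = $137,440
Cap at $137,440: $1,004,780 exceeds the cap → $137,440

Liquidated damages: $137,440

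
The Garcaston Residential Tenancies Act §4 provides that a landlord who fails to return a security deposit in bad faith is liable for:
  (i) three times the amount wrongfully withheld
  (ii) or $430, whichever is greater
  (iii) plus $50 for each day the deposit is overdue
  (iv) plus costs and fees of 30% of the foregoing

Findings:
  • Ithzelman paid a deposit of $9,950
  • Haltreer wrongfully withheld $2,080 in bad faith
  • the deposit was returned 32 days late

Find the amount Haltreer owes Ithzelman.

$10,192

Trebled: 3 × $2,080 = $6,240
Minimum $430: $6,240 meets the minimum, no increase.
Late-return penalty: 32 × $50 = $1,600
Damages plus late penalty: $6,240 + $1,600 = $7,840
Costs and fees: 30% of $7,840 = $2,352
Total recovery: $7,840 + $2,352 = $10,192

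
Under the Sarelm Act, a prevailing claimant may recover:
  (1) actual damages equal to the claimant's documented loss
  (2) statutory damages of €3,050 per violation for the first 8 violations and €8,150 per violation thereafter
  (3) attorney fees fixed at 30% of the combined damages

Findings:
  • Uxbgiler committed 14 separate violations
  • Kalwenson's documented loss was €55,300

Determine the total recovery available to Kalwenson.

Total recovery: €167,180

First 8 violations: 8 × €3,050 = €24,400
Remaining violations: (14 − 8) × €8,150 = €48,900
Statutory damages: €24,400 + €48,900 = €73,300
Combined damages: €55,300 + €73,300 = €128,600
Attorney fees: 30% of €128,600 = €38,580
Total recovery: €128,600 + €38,580 = €167,180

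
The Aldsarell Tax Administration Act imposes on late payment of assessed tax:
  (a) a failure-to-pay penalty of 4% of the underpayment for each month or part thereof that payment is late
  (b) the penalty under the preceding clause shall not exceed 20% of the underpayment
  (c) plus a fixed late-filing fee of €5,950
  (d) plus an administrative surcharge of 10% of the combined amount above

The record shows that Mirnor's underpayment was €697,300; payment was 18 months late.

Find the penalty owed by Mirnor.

€159,951

Accrued rate: 4% × 18 = 72%, capped at 20% → 20%
Failure-to-pay penalty: 20% of €697,300 = €139,460
Penalty before surcharge: €139,460 + €5,950 = €145,410
Administrative surcharge: 10% of €145,410 = €14,541
Total penalty: €145,410 + €14,541 = €159,951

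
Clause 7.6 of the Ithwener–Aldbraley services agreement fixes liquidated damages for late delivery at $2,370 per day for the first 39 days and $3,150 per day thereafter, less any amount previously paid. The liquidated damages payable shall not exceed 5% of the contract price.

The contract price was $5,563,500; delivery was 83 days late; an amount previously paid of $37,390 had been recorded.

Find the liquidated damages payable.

First 39 days: 39 × $2,370 = $92,430
Remaining days: (83 − 39) × $3,150 = $138,600
Accrued per-day damages: $92,430 + $138,600 = $231,030
Less amount previously paid: $231,030 − $37,390 = $193,640
Cap: 5% of $5,563,500 = $278,175
Cap at $278,175: $193,640 is within the cap, no reduction.

Liquidated damages: $193,640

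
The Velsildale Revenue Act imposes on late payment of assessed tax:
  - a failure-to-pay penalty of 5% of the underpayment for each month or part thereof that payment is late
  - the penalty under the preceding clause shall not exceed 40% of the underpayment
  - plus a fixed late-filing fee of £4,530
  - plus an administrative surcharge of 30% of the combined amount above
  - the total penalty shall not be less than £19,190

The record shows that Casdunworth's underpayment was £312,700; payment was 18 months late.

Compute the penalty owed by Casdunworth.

£168,493

Accrued rate: 5% × 18 = 90%, capped at 40% → 40%
Failure-to-pay penalty: 40% of £312,700 = £125,080
Penalty before surcharge: £125,080 + £4,530 = £129,610
Administrative surcharge: 30% of £129,610 = £38,883
Total penalty: £129,610 + £38,883 = £168,493
Minimum £19,190: £168,493 meets the minimum, no increase.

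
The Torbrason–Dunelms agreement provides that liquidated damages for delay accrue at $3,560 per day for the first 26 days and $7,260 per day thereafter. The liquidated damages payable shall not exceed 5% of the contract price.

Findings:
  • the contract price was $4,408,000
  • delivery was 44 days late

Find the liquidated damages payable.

First 26 days: 26 × $3,560 = $92,560
Remaining days: (44 − 26) × $7,260 = $130,680
Accrued per-day damages: $92,560 + $130,680 = $223,240
Cap: 5% of $4,408,000 = $220,400
Cap at $220,400: $223,240 exceeds the cap → $220,400

$220,400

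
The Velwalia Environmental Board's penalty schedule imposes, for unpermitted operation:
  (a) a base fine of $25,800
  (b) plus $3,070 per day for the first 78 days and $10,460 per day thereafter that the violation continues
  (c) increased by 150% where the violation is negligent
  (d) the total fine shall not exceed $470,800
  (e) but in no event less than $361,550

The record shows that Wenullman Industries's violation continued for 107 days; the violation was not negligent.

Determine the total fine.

$470,800

First 78 days: 78 × $3,070 = $239,460
Remaining days: (107 − 78) × $10,460 = $303,340
Per-day component: $239,460 + $303,340 = $542,800
Base plus per-day: $25,800 + $542,800 = $568,600
The violation was not negligent: no 150% increase.
Cap at $470,800: $568,600 exceeds the cap → $470,800
Minimum $361,550: $470,800 meets the minimum, no increase.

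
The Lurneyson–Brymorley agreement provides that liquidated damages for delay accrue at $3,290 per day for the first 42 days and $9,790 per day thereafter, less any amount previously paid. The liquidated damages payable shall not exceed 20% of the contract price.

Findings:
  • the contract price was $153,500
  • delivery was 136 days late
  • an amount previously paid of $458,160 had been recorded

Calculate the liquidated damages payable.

First 42 days: 42 × $3,290 = $138,180
Remaining days: (136 − 42) × $9,790 = $920,260
Accrued per-day damages: $138,180 + $920,260 = $1,058,440
Less amount previously paid: $1,058,440 − $458,160 = $600,280
Cap: 20% of $153,500 = $30,700
Cap at $30,700: $600,280 exceeds the cap → $30,700

$30,700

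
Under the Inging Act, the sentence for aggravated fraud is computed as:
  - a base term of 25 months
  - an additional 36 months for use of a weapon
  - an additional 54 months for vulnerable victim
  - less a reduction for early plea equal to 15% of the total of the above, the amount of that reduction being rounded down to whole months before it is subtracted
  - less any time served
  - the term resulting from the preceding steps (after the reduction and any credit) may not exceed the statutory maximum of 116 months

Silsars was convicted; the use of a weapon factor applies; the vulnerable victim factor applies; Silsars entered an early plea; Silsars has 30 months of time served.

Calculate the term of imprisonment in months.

68 months

Use of a weapon enhancement: +36 months
Vulnerable victim enhancement: +54 months
Adjusted term: 25 months + 36 months + 54 months = 115 months
Early plea reduction: 15% of 115 months = 17 months (rounded down)
After reduction: 115 − 17 = 98 months
Less time served: 98 months − 30 months = 68 months
Cap at 116 months: 68 months is within the cap, no reduction.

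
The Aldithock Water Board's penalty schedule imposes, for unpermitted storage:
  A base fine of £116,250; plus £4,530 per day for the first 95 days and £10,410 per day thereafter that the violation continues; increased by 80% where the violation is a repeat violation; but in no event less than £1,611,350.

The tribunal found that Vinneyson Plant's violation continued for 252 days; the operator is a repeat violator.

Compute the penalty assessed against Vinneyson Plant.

First 95 days: 95 × £4,530 = £430,350
Remaining days: (252 − 95) × £10,410 = £1,634,370
Per-day component: £430,350 + £1,634,370 = £2,064,720
Base plus per-day: £116,250 + £2,064,720 = £2,180,970
Enhancement: 80% of £2,180,970 = £1,744,776
Enhanced fine: £2,180,970 + £1,744,776 = £3,925,746
Minimum £1,611,350: £3,925,746 meets the minimum, no increase.

£3,925,746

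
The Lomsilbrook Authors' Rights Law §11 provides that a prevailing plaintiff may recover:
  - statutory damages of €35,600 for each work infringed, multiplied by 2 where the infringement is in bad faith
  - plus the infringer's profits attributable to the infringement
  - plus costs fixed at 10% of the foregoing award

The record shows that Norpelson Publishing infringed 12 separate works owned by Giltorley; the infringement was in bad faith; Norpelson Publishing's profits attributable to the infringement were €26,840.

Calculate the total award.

Statutory damages: 12 × €35,600 = €427,200
Doubled: 2 × €427,200 = €854,400
Combined award: €854,400 + €26,840 = €881,240
Costs: 10% of €881,240 = €88,124
Award plus costs: €881,240 + €88,124 = €969,364

€969,364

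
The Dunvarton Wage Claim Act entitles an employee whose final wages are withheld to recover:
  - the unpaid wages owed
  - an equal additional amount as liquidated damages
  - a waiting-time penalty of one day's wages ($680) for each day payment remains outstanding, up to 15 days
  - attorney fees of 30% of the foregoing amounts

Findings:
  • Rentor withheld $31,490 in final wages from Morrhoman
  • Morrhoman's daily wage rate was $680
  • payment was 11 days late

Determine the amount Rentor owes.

Liquidated damages (equal amount): $31,490
Penalty days: min(11, 15) = 11
Waiting-time penalty: 11 × $680 = $7,480
Subtotal: $31,490 + $31,490 + $7,480 = $70,460
Attorney fees: 30% of $70,460 = $21,138
Total award: $70,460 + $21,138 = $91,598

Total award: $91,598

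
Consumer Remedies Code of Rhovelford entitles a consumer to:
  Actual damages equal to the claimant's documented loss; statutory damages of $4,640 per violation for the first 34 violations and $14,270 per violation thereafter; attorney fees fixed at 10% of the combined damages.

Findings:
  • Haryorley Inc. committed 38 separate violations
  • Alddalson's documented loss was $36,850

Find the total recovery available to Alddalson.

First 34 violations: 34 × $4,640 = $157,760
Remaining violations: (38 − 34) × $14,270 = $57,080
Statutory damages: $157,760 + $57,080 = $214,840
Combined damages: $36,850 + $214,840 = $251,690
Attorney fees: 10% of $251,690 = $25,169
Total recovery: $251,690 + $25,169 = $276,859

Total recovery: $276,859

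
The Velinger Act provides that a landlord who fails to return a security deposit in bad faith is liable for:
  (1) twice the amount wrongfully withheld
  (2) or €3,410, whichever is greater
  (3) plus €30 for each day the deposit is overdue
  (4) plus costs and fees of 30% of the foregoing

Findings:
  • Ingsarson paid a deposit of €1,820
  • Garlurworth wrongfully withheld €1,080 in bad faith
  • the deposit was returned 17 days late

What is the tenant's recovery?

€5,096

Doubled: 2 × €1,080 = €2,160
Minimum €3,410: €2,160 is below the minimum → €3,410
Late-return penalty: 17 × €30 = €510
Damages plus late penalty: €3,410 + €510 = €3,920
Costs and fees: 30% of €3,920 = €1,176
Total recovery: €3,920 + €1,176 = €5,096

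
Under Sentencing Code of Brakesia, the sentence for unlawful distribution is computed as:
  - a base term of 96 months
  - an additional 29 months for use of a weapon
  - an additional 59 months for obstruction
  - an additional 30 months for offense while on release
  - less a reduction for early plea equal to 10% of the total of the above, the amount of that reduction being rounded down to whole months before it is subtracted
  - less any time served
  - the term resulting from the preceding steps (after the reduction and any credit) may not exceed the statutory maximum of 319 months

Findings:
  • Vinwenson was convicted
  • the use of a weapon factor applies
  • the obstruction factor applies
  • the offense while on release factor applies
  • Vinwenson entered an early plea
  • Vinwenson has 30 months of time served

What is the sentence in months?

Use of a weapon enhancement: +29 months
Obstruction enhancement: +59 months
Offense while on release enhancement: +30 months
Adjusted term: 96 months + 29 months + 59 months + 30 months = 214 months
Early plea reduction: 10% of 214 months = 21 months (rounded down)
After reduction: 214 − 21 = 193 months
Less time served: 193 months − 30 months = 163 months
Cap at 319 months: 163 months is within the cap, no reduction.

Sentence: 163 months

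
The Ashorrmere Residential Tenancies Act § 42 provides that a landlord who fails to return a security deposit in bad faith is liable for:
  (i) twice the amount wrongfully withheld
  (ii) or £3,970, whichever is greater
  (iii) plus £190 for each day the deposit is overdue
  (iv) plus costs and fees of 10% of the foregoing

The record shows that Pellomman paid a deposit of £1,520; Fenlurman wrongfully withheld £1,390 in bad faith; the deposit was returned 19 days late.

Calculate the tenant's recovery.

Doubled: 2 × £1,390 = £2,780
Minimum £3,970: £2,780 is below the minimum → £3,970
Late-return penalty: 19 × £190 = £3,610
Damages plus late penalty: £3,970 + £3,610 = £7,580
Costs and fees: 10% of £7,580 = £758
Total recovery: £7,580 + £758 = £8,338

£8,338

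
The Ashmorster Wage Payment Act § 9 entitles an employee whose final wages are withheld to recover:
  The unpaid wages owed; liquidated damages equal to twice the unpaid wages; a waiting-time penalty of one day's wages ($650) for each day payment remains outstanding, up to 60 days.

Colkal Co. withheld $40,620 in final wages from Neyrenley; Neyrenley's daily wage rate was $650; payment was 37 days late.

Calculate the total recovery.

Doubled: 2 × $40,620 = $81,240
Penalty days: min(37, 60) = 37
Waiting-time penalty: 37 × $650 = $24,050
Total award: $40,620 + $81,240 + $24,050 = $145,910

$145,910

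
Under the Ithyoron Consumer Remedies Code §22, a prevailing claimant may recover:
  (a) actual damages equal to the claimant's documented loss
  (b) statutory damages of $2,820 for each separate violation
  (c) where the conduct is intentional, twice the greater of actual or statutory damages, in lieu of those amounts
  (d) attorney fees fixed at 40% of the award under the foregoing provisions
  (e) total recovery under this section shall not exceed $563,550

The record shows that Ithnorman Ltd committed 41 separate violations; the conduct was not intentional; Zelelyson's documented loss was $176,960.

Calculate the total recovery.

$409,612

Statutory damages: 41 × $2,820 = $115,620
Conduct not intentional: the in-lieu enhancement does not apply.
Actual plus statutory damages: $176,960 + $115,620 = $292,580
Attorney fees: 40% of $292,580 = $117,032
Total before cap: $292,580 + $117,032 = $409,612
Cap at $563,550: $409,612 is within the cap, no reduction.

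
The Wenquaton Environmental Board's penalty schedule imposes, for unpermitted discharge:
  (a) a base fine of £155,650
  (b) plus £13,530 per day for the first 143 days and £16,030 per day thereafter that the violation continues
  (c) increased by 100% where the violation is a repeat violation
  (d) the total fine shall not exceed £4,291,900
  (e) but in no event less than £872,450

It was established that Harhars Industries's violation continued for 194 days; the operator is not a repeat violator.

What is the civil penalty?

First 143 days: 143 × £13,530 = £1,934,790
Remaining days: (194 − 143) × £16,030 = £817,530
Per-day component: £1,934,790 + £817,530 = £2,752,320
Base plus per-day: £155,650 + £2,752,320 = £2,907,970
The operator is not a repeat violator: no 100% increase.
Cap at £4,291,900: £2,907,970 is within the cap, no reduction.
Minimum £872,450: £2,907,970 meets the minimum, no increase.

£2,907,970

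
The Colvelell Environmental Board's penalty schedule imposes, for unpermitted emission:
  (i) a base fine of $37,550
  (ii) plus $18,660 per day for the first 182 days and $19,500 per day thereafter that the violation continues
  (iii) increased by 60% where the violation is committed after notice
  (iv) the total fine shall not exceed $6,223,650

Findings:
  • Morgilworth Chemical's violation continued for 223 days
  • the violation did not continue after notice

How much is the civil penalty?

First 182 days: 182 × $18,660 = $3,396,120
Remaining days: (223 − 182) × $19,500 = $799,500
Per-day component: $3,396,120 + $799,500 = $4,195,620
Base plus per-day: $37,550 + $4,195,620 = $4,233,170
The violation did not continue after notice: no 60% increase.
Cap at $6,223,650: $4,233,170 is within the cap, no reduction.

$4,233,170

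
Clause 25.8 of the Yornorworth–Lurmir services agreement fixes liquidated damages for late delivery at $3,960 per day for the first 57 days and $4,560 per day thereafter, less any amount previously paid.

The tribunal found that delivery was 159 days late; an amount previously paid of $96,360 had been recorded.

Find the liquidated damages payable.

$594,480

First 57 days: 57 × $3,960 = $225,720
Remaining days: (159 − 57) × $4,560 = $465,120
Accrued per-day damages: $225,720 + $465,120 = $690,840
Less amount previously paid: $690,840 − $96,360 = $594,480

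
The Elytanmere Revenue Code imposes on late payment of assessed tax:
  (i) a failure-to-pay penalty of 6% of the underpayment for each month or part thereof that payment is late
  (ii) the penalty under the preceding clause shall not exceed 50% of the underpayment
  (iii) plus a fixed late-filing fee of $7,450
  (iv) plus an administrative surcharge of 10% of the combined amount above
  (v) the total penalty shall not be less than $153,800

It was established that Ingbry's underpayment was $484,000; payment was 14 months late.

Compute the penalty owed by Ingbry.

Accrued rate: 6% × 14 = 84%, capped at 50% → 50%
Failure-to-pay penalty: 50% of $484,000 = $242,000
Penalty before surcharge: $242,000 + $7,450 = $249,450
Administrative surcharge: 10% of $249,450 = $24,945
Total penalty: $249,450 + $24,945 = $274,395
Minimum $153,800: $274,395 meets the minimum, no increase.

$274,395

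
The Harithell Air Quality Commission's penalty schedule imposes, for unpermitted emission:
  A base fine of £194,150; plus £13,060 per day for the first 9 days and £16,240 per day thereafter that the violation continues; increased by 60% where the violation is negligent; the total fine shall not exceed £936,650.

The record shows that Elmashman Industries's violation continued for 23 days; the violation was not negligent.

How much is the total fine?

£539,050

First 9 days: 9 × £13,060 = £117,540
Remaining days: (23 − 9) × £16,240 = £227,360
Per-day component: £117,540 + £227,360 = £344,900
Base plus per-day: £194,150 + £344,900 = £539,050
The violation was not negligent: no 60% increase.
Cap at £936,650: £539,050 is within the cap, no reduction.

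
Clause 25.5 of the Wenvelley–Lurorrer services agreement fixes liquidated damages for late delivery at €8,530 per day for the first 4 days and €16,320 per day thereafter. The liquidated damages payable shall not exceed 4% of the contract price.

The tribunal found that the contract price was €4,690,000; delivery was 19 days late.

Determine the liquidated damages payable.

Liquidated damages: €187,600

First 4 days: 4 × €8,530 = €34,120
Remaining days: (19 − 4) × €16,320 = €244,800
Accrued per-day damages: €34,120 + €244,800 = €278,920
Cap: 4% of €4,690,000 = €187,600
Cap at €187,600: €278,920 exceeds the cap → €187,600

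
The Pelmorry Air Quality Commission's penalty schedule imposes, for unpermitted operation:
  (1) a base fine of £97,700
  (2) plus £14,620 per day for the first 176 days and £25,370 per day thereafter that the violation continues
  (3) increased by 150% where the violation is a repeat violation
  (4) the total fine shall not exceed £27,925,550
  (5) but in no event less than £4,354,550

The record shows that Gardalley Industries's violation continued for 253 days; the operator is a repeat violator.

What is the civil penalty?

First 176 days: 176 × £14,620 = £2,573,120
Remaining days: (253 − 176) × £25,370 = £1,953,490
Per-day component: £2,573,120 + £1,953,490 = £4,526,610
Base plus per-day: £97,700 + £4,526,610 = £4,624,310
Enhancement: 150% of £4,624,310 = £6,936,465
Enhanced fine: £4,624,310 + £6,936,465 = £11,560,775
Cap at £27,925,550: £11,560,775 is within the cap, no reduction.
Minimum £4,354,550: £11,560,775 meets the minimum, no increase.

£11,560,775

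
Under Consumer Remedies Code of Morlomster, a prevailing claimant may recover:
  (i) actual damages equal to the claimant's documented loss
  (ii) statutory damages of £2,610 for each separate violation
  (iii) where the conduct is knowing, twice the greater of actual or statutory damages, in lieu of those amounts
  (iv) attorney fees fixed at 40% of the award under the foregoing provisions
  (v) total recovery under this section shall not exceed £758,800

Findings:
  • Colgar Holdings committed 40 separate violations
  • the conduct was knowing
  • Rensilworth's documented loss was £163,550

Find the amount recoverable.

Statutory damages: 40 × £2,610 = £104,400
Greater of actual damages (£163,550) or statutory damages (£104,400): £163,550
Doubled: 2 × £163,550 = £327,100
Attorney fees: 40% of £327,100 = £130,840
Total before cap: £327,100 + £130,840 = £457,940
Cap at £758,800: £457,940 is within the cap, no reduction.

£457,940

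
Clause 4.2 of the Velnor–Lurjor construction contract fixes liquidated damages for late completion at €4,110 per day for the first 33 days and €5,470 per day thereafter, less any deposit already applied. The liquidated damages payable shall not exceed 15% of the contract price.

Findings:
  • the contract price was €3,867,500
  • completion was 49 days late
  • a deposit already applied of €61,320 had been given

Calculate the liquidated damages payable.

First 33 days: 33 × €4,110 = €135,630
Remaining days: (49 − 33) × €5,470 = €87,520
Accrued per-day damages: €135,630 + €87,520 = €223,150
Less deposit already applied: €223,150 − €61,320 = €161,830
Cap: 15% of €3,867,500 = €580,125
Cap at €580,125: €161,830 is within the cap, no reduction.

€161,830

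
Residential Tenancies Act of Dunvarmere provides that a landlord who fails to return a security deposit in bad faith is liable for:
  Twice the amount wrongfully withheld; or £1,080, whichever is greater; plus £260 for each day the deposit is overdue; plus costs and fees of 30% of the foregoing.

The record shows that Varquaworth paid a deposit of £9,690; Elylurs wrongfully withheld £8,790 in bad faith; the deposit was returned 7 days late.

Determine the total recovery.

£25,220

Doubled: 2 × £8,790 = £17,580
Minimum £1,080: £17,580 meets the minimum, no increase.
Late-return penalty: 7 × £260 = £1,820
Damages plus late penalty: £17,580 + £1,820 = £19,400
Costs and fees: 30% of £19,400 = £5,820
Total recovery: £19,400 + £5,820 = £25,220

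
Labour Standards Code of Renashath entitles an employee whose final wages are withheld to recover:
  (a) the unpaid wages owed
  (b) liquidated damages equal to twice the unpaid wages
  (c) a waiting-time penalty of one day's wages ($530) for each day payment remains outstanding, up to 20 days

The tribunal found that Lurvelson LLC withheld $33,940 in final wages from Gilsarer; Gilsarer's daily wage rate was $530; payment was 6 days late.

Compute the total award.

$105,000

Doubled: 2 × $33,940 = $67,880
Penalty days: min(6, 20) = 6
Waiting-time penalty: 6 × $530 = $3,180
Total award: $33,940 + $67,880 + $3,180 = $105,000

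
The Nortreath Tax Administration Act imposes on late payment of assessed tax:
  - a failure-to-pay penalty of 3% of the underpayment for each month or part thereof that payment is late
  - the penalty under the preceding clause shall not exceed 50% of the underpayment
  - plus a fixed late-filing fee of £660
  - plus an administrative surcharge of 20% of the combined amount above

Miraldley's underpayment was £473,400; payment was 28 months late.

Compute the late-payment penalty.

£284,832

Accrued rate: 3% × 28 = 84%, capped at 50% → 50%
Failure-to-pay penalty: 50% of £473,400 = £236,700
Penalty before surcharge: £236,700 + £660 = £237,360
Administrative surcharge: 20% of £237,360 = £47,472
Total penalty: £237,360 + £47,472 = £284,832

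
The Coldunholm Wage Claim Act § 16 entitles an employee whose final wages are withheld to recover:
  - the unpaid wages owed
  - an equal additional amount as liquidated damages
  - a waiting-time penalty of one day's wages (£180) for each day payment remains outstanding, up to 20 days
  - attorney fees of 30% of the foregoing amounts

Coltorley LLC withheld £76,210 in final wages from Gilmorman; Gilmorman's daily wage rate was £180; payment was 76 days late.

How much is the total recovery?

Liquidated damages (equal amount): £76,210
Penalty days: min(76, 20) = 20
Waiting-time penalty: 20 × £180 = £3,600
Subtotal: £76,210 + £76,210 + £3,600 = £156,020
Attorney fees: 30% of £156,020 = £46,806
Total award: £156,020 + £46,806 = £202,826

£202,826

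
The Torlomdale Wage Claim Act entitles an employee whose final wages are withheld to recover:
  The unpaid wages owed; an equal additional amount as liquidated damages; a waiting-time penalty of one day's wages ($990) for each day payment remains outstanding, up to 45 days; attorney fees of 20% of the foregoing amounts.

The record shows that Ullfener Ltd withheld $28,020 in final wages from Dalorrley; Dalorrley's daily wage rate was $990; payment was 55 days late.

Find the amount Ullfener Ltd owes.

Liquidated damages (equal amount): $28,020
Penalty days: min(55, 45) = 45
Waiting-time penalty: 45 × $990 = $44,550
Subtotal: $28,020 + $28,020 + $44,550 = $100,590
Attorney fees: 20% of $100,590 = $20,118
Total award: $100,590 + $20,118 = $120,708

$120,708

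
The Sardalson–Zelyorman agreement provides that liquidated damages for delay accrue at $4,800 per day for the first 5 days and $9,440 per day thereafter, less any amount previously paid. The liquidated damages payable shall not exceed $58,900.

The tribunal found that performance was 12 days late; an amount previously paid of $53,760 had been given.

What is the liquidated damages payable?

First 5 days: 5 × $4,800 = $24,000
Remaining days: (12 − 5) × $9,440 = $66,080
Accrued per-day damages: $24,000 + $66,080 = $90,080
Less amount previously paid: $90,080 − $53,760 = $36,320
Cap at $58,900: $36,320 is within the cap, no reduction.

$36,320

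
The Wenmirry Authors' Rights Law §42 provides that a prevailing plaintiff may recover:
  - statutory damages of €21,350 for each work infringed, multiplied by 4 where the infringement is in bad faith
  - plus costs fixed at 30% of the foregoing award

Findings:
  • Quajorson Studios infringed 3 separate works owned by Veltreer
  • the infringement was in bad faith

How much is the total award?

Statutory damages: 3 × €21,350 = €64,050
Multiplied by 4: 4 × €64,050 = €256,200
Costs: 30% of €256,200 = €76,860
Award plus costs: €256,200 + €76,860 = €333,060

€333,060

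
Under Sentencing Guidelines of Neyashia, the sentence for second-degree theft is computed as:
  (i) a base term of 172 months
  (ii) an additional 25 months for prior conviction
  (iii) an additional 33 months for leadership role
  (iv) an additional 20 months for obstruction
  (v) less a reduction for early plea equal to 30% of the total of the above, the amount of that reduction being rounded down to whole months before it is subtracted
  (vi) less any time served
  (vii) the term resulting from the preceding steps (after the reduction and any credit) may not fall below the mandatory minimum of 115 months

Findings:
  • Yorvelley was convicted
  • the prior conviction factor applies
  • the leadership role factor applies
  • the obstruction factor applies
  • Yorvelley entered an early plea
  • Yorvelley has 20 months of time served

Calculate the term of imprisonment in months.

Sentence: 155 months

Prior conviction enhancement: +25 months
Leadership role enhancement: +33 months
Obstruction enhancement: +20 months
Adjusted term: 172 months + 25 months + 33 months + 20 months = 250 months
Early plea reduction: 30% of 250 months = 75 months (rounded down)
After reduction: 250 − 75 = 175 months
Less time served: 175 months − 20 months = 155 months
Minimum 115 months: 155 months meets the minimum, no increase.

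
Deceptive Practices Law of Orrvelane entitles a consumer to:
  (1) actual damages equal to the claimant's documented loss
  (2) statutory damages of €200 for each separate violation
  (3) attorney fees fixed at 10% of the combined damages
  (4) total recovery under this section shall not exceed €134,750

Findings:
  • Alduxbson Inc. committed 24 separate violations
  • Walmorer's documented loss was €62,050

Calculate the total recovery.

Statutory damages: 24 × €200 = €4,800
Combined damages: €62,050 + €4,800 = €66,850
Attorney fees: 10% of €66,850 = €6,685
Total before cap: €66,850 + €6,685 = €73,535
Cap at €134,750: €73,535 is within the cap, no reduction.

€73,535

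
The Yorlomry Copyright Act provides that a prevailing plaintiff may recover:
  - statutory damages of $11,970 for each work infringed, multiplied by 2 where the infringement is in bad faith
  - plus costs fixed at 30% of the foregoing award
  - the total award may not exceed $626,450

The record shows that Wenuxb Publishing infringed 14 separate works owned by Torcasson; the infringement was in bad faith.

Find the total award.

Statutory damages: 14 × $11,970 = $167,580
Doubled: 2 × $167,580 = $335,160
Costs: 30% of $335,160 = $100,548
Award plus costs: $335,160 + $100,548 = $435,708
Cap at $626,450: $435,708 is within the cap, no reduction.

$435,708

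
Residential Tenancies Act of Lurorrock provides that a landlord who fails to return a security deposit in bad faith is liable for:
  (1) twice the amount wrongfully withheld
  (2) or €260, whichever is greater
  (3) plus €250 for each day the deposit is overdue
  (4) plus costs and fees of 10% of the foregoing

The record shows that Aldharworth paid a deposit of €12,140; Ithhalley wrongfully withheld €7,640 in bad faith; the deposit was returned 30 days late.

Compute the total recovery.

Recovery: €25,058

Doubled: 2 × €7,640 = €15,280
Minimum €260: €15,280 meets the minimum, no increase.
Late-return penalty: 30 × €250 = €7,500
Damages plus late penalty: €15,280 + €7,500 = €22,780
Costs and fees: 10% of €22,780 = €2,278
Total recovery: €22,780 + €2,278 = €25,058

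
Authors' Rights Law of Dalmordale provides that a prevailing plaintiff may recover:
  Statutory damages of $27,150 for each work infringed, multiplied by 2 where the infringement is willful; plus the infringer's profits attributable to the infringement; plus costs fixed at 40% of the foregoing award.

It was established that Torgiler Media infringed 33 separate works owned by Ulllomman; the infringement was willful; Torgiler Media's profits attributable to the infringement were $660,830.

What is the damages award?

$3,433,822

Statutory damages: 33 × $27,150 = $895,950
Doubled: 2 × $895,950 = $1,791,900
Combined award: $1,791,900 + $660,830 = $2,452,730
Costs: 40% of $2,452,730 = $981,092
Award plus costs: $2,452,730 + $981,092 = $3,433,822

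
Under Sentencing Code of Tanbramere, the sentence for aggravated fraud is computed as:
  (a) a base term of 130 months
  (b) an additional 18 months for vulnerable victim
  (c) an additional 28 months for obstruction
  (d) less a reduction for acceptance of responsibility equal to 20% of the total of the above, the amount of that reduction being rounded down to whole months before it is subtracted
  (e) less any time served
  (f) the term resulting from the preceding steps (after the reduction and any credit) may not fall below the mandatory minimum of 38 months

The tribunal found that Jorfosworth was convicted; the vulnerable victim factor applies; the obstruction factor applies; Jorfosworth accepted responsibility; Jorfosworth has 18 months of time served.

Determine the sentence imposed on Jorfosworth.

Vulnerable victim enhancement: +18 months
Obstruction enhancement: +28 months
Adjusted term: 130 months + 18 months + 28 months = 176 months
Acceptance of responsibility reduction: 20% of 176 months = 35 months (rounded down)
After reduction: 176 − 35 = 141 months
Less time served: 141 months − 18 months = 123 months
Minimum 38 months: 123 months meets the minimum, no increase.

123 months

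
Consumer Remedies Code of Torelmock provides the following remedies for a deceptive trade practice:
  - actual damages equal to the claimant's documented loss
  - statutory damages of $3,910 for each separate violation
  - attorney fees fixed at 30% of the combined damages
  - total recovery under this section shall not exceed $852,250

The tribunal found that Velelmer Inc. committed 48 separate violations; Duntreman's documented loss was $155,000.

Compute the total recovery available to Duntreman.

Statutory damages: 48 × $3,910 = $187,680
Combined damages: $155,000 + $187,680 = $342,680
Attorney fees: 30% of $342,680 = $102,804
Total before cap: $342,680 + $102,804 = $445,484
Cap at $852,250: $445,484 is within the cap, no reduction.

$445,484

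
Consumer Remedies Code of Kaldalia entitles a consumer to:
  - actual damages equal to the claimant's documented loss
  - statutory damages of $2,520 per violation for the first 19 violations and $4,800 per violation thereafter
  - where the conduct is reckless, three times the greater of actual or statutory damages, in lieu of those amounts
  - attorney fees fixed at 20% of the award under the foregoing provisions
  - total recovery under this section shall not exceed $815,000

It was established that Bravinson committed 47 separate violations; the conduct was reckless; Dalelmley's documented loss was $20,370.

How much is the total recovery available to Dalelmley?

$656,208

First 19 violations: 19 × $2,520 = $47,880
Remaining violations: (47 − 19) × $4,800 = $134,400
Statutory damages: $47,880 + $134,400 = $182,280
Greater of actual damages ($20,370) or statutory damages ($182,280): $182,280
Trebled: 3 × $182,280 = $546,840
Attorney fees: 20% of $546,840 = $109,368
Total before cap: $546,840 + $109,368 = $656,208
Cap at $815,000: $656,208 is within the cap, no reduction.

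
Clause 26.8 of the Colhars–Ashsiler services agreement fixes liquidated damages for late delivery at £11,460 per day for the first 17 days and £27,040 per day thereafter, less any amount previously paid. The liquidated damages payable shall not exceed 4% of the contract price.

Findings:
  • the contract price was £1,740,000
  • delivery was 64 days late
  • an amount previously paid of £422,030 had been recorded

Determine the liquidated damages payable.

Liquidated damages: £69,600

First 17 days: 17 × £11,460 = £194,820
Remaining days: (64 − 17) × £27,040 = £1,270,880
Accrued per-day damages: £194,820 + £1,270,880 = £1,465,700
Less amount previously paid: £1,465,700 − £422,030 = £1,043,670
Cap: 4% of £1,740,000 = £69,600
Cap at £69,600: £1,043,670 exceeds the cap → £69,600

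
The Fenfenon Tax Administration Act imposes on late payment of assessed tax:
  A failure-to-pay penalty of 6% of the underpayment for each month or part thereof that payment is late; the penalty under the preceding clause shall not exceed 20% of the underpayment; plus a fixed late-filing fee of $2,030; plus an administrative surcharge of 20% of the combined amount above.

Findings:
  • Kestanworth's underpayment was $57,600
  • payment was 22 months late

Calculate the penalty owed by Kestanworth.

Accrued rate: 6% × 22 = 132%, capped at 20% → 20%
Failure-to-pay penalty: 20% of $57,600 = $11,520
Penalty before surcharge: $11,520 + $2,030 = $13,550
Administrative surcharge: 20% of $13,550 = $2,710
Total penalty: $13,550 + $2,710 = $16,260

$16,260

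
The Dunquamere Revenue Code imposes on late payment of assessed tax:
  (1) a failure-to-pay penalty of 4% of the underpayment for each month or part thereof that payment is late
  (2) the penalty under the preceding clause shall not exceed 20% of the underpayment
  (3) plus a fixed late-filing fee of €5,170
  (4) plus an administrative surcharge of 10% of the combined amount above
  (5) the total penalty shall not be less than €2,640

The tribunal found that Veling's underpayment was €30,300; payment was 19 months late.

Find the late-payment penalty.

Accrued rate: 4% × 19 = 76%, capped at 20% → 20%
Failure-to-pay penalty: 20% of €30,300 = €6,060
Penalty before surcharge: €6,060 + €5,170 = €11,230
Administrative surcharge: 10% of €11,230 = €1,123
Total penalty: €11,230 + €1,123 = €12,353
Minimum €2,640: €12,353 meets the minimum, no increase.

€12,353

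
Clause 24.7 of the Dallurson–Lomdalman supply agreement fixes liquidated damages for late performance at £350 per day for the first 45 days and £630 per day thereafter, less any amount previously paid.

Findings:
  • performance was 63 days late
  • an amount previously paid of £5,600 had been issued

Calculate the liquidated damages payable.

First 45 days: 45 × £350 = £15,750
Remaining days: (63 − 45) × £630 = £11,340
Accrued per-day damages: £15,750 + £11,340 = £27,090
Less amount previously paid: £27,090 − £5,600 = £21,490

Liquidated damages: £21,490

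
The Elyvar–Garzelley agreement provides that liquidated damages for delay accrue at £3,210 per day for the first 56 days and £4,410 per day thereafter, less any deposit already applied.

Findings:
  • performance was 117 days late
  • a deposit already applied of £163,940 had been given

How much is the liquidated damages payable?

£284,830

First 56 days: 56 × £3,210 = £179,760
Remaining days: (117 − 56) × £4,410 = £269,010
Accrued per-day damages: £179,760 + £269,010 = £448,770
Less deposit already applied: £448,770 − £163,940 = £284,830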